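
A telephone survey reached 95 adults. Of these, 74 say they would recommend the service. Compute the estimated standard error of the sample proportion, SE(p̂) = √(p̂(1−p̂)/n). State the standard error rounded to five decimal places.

With x = 74 successes in n = 95, p̂ = 0.77895.
p̂(1−p̂) = 0.172187.
Dividing by n and taking the root: √0.001812495 = 0.04257.

SE = 0.04257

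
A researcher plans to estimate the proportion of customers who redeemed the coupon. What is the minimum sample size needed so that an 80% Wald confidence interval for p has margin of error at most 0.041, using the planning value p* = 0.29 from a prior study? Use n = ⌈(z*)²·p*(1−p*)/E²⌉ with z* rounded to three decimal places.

n = 202

The 80% critical value is z* = 1.282.
p*(1−p*) = 0.29·0.71 = 0.2059.
Required n before rounding: 1.643524 × 0.2059 / 0.041² = 201.310.
Rounding up, n = 202.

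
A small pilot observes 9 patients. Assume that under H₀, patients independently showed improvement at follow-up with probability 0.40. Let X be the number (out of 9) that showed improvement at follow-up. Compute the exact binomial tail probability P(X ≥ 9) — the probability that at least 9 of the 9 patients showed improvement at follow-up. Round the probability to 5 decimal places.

X ~ Binomial(n=9, p=0.40).
P(X ≥ 9) = C(9,9)·0.40^9·0.60^0.
= 0.000262 = 0.00026.

P = 0.00026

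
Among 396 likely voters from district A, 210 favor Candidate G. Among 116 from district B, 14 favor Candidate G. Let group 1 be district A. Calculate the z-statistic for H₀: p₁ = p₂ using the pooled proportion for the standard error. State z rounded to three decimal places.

z = 7.821

p̂₁ = 210/396 = 0.53030, p̂₂ = 14/116 = 0.12069.
Pooling: p̂ = 224/512 = 0.43750.
SE = √[p̂(1−p̂)(1/n₁+1/n₂)] = √[0.43750·0.56250·(1/396+1/116)] ≈ 0.052373.
z = (p̂₁ − p̂₂)/SE = (0.53030 − 0.12069)/0.052373 = 0.40961/0.052373 = 7.821.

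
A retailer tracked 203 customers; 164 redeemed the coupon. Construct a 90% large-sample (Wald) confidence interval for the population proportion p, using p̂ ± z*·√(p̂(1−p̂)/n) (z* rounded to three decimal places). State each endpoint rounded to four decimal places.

p̂ = 164/203 = 0.80788.
Standard error of p̂: √(0.155209/203) = √0.000764575 = 0.027651.
The 90% critical value is z* = 1.645.
Margin of error: 1.645 × 0.027651 = 0.04549.
So the interval runs from 0.7624 to 0.8534.

(0.7624, 0.8534)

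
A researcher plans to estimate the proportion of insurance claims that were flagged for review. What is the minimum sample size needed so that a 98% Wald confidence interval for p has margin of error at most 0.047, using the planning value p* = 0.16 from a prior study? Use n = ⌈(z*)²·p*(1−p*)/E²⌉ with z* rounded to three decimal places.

The 98% critical value is z* = 2.326.
p*(1−p*) = 0.16·0.84 = 0.1344.
Required n before rounding: 5.410276 × 0.1344 / 0.047² = 329.172.
Rounding up, n = 330.

n = 330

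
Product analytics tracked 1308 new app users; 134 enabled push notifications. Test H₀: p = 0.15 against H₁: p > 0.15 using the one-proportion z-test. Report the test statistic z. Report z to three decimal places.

p̂ = 134/1308 = 0.10245.
Null standard error: √(0.15·0.85/1308) = √0.000097477 = 0.009873.
z = (p̂ − p₀)/SE = (0.10245 − 0.15)/0.009873 = -4.816.

z = -4.816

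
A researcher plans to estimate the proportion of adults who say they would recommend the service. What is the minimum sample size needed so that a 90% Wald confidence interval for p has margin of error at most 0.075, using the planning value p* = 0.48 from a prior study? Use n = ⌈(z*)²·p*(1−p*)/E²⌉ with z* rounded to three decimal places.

For 90% confidence, z* = 1.645.
p*(1−p*) = 0.2496.
Required n before rounding: 2.706025 × 0.2496 / 0.075² = 120.075.
Rounding up, n = 121.

n = 121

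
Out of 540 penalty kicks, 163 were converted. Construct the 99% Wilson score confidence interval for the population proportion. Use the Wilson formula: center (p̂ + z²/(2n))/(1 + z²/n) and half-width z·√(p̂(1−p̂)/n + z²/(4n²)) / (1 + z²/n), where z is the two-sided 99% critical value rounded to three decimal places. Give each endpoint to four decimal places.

(0.2536, 0.3549)

p̂ = 163/540 = 0.30185; z = 2.576, so z² = 6.635776.
Denominator 1 + z²/n = 1 + 6.635776/540 = 1.012288.
Adjusted center: (0.30185 + z²/(2n))/1.012288 = 0.30426.
Radicand: p̂(1−p̂)/n + z²/(4n²) = 0.000390254 + 0.000005689 = 0.000395943.
Half-width = z·√(radicand)/denom = 2.576·0.019898/1.012288 = 0.05064.
So the interval runs from 0.2536 to 0.3549.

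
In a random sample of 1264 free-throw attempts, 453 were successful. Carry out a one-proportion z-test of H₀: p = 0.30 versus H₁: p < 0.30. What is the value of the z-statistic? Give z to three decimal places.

z = 4.530

With x = 453 successes in n = 1264, p̂ = 0.35839.
SE₀ = √(0.30·0.70/1264) = 0.012890.
Test statistic: z = 0.05839/0.012890 = 4.530.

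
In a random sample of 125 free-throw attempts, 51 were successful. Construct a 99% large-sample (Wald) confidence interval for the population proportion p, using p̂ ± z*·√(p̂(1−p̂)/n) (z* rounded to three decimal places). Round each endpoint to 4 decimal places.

p̂ = 51/125 = 0.40800.
SE = √(p̂(1−p̂)/n) = √(0.241536/125) = 0.043958.
The 99% critical value is z* = 2.576.
Margin of error: 2.576 × 0.043958 = 0.11324.
Interval: 0.40800 ± 0.11324 → (0.2948, 0.5212).

(0.2948, 0.5212)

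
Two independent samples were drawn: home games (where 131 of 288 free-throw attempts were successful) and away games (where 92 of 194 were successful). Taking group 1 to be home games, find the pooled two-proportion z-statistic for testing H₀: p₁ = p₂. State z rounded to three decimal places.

Sample proportions: p̂₁ = 131/288 = 0.45486 and p̂₂ = 92/194 = 0.47423.
Pooling: p̂ = 223/482 = 0.46266.
Pooled SE = √[0.2486054·0.00862686] ≈ 0.046311.
z = -0.01937/0.046311 = -0.418.

z = -0.418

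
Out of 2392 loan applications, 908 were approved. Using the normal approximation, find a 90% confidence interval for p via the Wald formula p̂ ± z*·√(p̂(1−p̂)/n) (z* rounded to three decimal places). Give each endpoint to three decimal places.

(0.363, 0.396)

With x = 908 successes in n = 2392, p̂ = 0.37960.
Standard error of p̂: √(0.235504/2392) = √0.000098455 = 0.009922.
For 90% confidence, z* = 1.645.
Margin = 1.645·0.009922 = 0.01632.
Interval: 0.37960 ± 0.01632 → (0.363, 0.396).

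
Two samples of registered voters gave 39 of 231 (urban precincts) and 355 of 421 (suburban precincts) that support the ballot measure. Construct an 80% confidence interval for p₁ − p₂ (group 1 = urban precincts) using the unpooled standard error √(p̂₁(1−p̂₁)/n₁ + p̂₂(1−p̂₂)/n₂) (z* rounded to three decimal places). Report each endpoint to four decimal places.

(-0.7133, -0.6355)

p̂₁ = 0.16883, p̂₂ = 0.84323, so the observed difference is -0.67440.
SE = √(0.000607477 + 0.000313997) = √0.000921474 = 0.030356.
For 80% confidence, z* = 1.282. Margin = 1.282·0.030356 = 0.03892.
CI: -0.67440 ± 0.03892 = (-0.7133, -0.6355).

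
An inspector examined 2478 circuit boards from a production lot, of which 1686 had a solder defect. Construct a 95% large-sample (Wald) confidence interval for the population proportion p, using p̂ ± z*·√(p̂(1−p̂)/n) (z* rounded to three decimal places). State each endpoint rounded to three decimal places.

p̂ = 1686/2478 = 0.68039.
SE(p̂) = √(0.68039·0.31961/2478) = 0.009368.
z* = 1.960 at the 95% level.
Margin of error: 1.960 × 0.009368 = 0.01836.
Interval: 0.68039 ± 0.01836 → (0.662, 0.699).

(0.662, 0.699)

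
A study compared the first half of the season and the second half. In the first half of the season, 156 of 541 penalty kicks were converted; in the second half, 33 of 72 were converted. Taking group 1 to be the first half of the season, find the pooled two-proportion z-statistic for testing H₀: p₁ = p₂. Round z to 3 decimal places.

z = -2.934

p̂₁ = 156/541 = 0.28835, p̂₂ = 33/72 = 0.45833.
Pooled p̂ = (156+33)/(541+72) = 189/613 = 0.30832.
Pooled SE = √[0.2132587·0.01573732] ≈ 0.057932.
z = (p̂₁ − p̂₂)/SE = (0.28835 − 0.45833)/0.057932 = -0.16998/0.057932 = -2.934.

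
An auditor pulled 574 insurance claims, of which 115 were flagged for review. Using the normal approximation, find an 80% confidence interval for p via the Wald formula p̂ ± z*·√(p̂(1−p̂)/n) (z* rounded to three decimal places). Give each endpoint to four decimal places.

With x = 115 successes in n = 574, p̂ = 0.20035.
Standard error of p̂: √(0.160209/574) = √0.000279110 = 0.016707.
The 80% critical value is z* = 1.282.
Margin = 1.282·0.016707 = 0.02142.
CI: 0.20035 ± 0.02142 = (0.1789, 0.2218).

(0.1789, 0.2218)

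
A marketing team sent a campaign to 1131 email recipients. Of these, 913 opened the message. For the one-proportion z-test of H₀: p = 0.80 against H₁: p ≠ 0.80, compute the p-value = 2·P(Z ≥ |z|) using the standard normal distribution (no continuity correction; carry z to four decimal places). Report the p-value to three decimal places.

p̂ = 913/1131 = 0.80725.
Under H₀, SE = √(p₀(1−p₀)/n) = √(0.80·0.20/1131) = √0.000141468 = 0.011894.
z = (p̂ − p₀)/SE = (913/1131 − 0.80)/0.011894 ≈ 0.6096.
p-value = 2·P(Z ≥ |z|) with z = 0.6096 → 0.542.

p-value = 0.542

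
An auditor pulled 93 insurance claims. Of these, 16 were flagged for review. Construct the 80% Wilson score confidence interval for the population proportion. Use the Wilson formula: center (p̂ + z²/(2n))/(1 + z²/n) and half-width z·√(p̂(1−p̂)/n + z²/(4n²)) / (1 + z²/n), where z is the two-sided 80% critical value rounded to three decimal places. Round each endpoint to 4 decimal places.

(0.1277, 0.2278)

Here p̂ = 16/93 = 0.17204 and z = 1.282 (z² = 1.643524).
1 + z²/n = 1.017672.
Adjusted center: (0.17204 + z²/(2n))/1.017672 = 0.17774.
Radicand: p̂(1−p̂)/n + z²/(4n²) = 0.001531658 + 0.000047506 = 0.001579164.
Half-width = 1.282·√0.001579164/1.017672 = 0.05006.
Interval: 0.17774 ± 0.05006 → (0.1277, 0.2278).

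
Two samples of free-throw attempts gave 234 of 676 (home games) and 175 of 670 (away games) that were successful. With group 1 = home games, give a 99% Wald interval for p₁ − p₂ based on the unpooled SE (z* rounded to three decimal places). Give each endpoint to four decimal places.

(0.0207, 0.1492)

p̂₁ = 0.34615, p̂₂ = 0.26119, so the observed difference is 0.08496.
Unpooled SE = √(p̂₁(1−p̂₁)/n₁ + p̂₂(1−p̂₂)/n₂) = √(0.000334810 + 0.000288017) = 0.024957.
z* = 2.576 at the 99% level. Margin of error = 0.06429.
CI: 0.08496 ± 0.06429 = (0.0207, 0.1492).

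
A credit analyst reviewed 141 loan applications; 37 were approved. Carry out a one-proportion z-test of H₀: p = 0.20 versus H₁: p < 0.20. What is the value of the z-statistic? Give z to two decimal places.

With x = 37 successes in n = 141, p̂ = 0.26241.
Null standard error: √(0.20·0.80/141) = √0.001134752 = 0.033686.
z = (0.26241 − 0.20)/0.033686 = 0.06241/0.033686 = 1.85.

z = 1.85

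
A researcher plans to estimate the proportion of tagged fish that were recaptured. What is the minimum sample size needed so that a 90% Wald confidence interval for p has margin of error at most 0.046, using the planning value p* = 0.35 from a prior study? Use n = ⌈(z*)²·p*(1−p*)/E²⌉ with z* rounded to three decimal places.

n = 291

For 90% confidence, z* = 1.645.
p*(1−p*) = 0.2275.
Required n before rounding: 2.706025 × 0.2275 / 0.046² = 290.936.
⌈290.936⌉ = 291.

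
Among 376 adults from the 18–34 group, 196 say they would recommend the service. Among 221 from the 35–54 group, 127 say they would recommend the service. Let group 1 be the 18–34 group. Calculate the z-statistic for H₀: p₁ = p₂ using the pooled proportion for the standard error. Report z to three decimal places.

z = -1.264

p̂₁ = 196/376 = 0.52128, p̂₂ = 127/221 = 0.57466.
Pooled p̂ = (196+127)/(376+221) = 323/597 = 0.54104.
SE = √[p̂(1−p̂)(1/n₁+1/n₂)] = √[0.54104·0.45896·(1/376+1/221)] ≈ 0.042238.
z = -0.05338/0.042238 = -1.264.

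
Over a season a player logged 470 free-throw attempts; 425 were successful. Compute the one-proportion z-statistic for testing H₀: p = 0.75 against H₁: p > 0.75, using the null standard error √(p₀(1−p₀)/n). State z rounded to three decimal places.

z = 7.723

The sample proportion is 425/470 = 0.90426.
Under H₀, SE = √(p₀(1−p₀)/n) = √(0.75·0.25/470) = √0.000398936 = 0.019973.
Test statistic: z = 0.15426/0.019973 = 7.723.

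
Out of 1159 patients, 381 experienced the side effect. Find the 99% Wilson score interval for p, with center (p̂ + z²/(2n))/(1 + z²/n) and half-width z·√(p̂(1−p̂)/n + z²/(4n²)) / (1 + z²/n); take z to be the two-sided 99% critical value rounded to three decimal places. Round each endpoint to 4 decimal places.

p̂ = 381/1159 = 0.32873; z = 2.576, so z² = 6.635776.
1 + z²/n = 1.005725.
Center = (0.32873 + 0.002863)/1.005725 = 0.32971.
Radicand: p̂(1−p̂)/n + z²/(4n²) = 0.000190394 + 0.000001235 = 0.000191629.
Half-width = z·√(radicand)/denom = 2.576·0.013843/1.005725 = 0.03546.
CI: 0.32971 ± 0.03546 = (0.2943, 0.3652).

(0.2943, 0.3652)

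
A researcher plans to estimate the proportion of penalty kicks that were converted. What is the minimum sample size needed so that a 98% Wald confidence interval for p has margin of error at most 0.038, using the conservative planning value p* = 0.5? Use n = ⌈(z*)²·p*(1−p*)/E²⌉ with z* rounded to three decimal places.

n = 937

The 98% critical value is z* = 2.326.
p*(1−p*) = 0.2500.
Required n before rounding: 5.410276 × 0.2500 / 0.038² = 936.682.
Rounding up, n = 937.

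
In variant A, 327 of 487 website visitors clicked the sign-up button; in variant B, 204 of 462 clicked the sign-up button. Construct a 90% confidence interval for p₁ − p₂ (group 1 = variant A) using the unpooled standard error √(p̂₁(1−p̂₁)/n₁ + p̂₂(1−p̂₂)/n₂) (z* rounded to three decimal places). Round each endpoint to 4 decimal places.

p̂₁ = 327/487 = 0.67146, p̂₂ = 204/462 = 0.44156; p̂₁ − p̂₂ = 0.22990.
SE = √(0.000452982 + 0.000533733) = √0.000986715 = 0.031412.
z* = 1.645 at the 90% level. Margin = 1.645·0.031412 = 0.05167.
So the interval runs from 0.1782 to 0.2816.

(0.1782, 0.2816)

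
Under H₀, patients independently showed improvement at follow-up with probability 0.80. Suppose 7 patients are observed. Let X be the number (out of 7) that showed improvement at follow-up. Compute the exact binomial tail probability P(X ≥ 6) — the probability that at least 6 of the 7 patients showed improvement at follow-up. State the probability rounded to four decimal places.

P = 0.5767

X ~ Binomial(n=7, p=0.80).
P(X ≥ 6) = C(7,6)·0.80^6·0.20^1 + C(7,7)·0.80^7·0.20^0.
= 0.367002 + 0.209715 = 0.5767.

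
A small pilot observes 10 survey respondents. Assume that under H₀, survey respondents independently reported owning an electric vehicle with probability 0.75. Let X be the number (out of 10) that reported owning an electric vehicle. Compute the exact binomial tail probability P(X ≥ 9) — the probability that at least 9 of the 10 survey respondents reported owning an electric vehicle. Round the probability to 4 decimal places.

X is binomial with n = 10 and p = 0.75.
P(X ≥ 9) = C(10,9)·0.75^9·0.25^1 + C(10,10)·0.75^10·0.25^0.
= 0.187712 + 0.056314 = 0.2440.

P = 0.2440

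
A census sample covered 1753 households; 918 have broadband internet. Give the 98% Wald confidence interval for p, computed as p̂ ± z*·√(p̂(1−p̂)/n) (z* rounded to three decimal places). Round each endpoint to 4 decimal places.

(0.4959, 0.5514)

With x = 918 successes in n = 1753, p̂ = 0.52367.
SE(p̂) = √(0.52367·0.47633/1753) = 0.011929.
The 98% critical value is z* = 2.326.
Margin = 2.326·0.011929 = 0.02775.
Interval: 0.52367 ± 0.02775 → (0.4959, 0.5514).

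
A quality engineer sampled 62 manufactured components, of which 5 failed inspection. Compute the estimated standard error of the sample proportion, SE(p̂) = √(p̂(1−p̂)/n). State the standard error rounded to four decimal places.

With x = 5 successes in n = 62, p̂ = 0.08065.
p̂(1−p̂) = 0.074146.
SE = √(0.074146/62) = 0.0346.

SE = 0.0346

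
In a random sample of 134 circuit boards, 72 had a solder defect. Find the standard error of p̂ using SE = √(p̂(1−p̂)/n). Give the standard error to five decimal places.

p̂ = 72/134 = 0.53731.
p̂(1−p̂) = 0.248608.
SE = √(0.248608/134) = √0.001855284 = 0.04307.

SE = 0.04307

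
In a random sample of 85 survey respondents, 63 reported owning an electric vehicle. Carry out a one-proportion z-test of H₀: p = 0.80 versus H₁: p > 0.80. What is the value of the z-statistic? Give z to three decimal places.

z = -1.356

Sample proportion p̂ = 63/85 = 0.74118.
Under H₀, SE = √(p₀(1−p₀)/n) = √(0.80·0.20/85) = √0.001882353 = 0.043386.
z = (p̂ − p₀)/SE = (0.74118 − 0.80)/0.043386 = -1.356.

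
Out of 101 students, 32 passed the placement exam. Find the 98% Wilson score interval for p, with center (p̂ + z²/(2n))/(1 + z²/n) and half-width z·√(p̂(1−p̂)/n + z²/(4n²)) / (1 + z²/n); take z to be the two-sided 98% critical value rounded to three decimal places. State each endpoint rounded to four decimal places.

(0.2208, 0.4315)

p̂ = 32/101 = 0.31683; z = 2.326, so z² = 5.410276.
Denominator 1 + z²/n = 1 + 5.410276/101 = 1.053567.
Center = (0.31683 + 0.026784)/1.053567 = 0.32614.
Radicand: p̂(1−p̂)/n + z²/(4n²) = 0.002143063 + 0.000132592 = 0.002275655.
Half-width = z·√(radicand)/denom = 2.326·0.047704/1.053567 = 0.10532.
So the interval runs from 0.2208 to 0.4315.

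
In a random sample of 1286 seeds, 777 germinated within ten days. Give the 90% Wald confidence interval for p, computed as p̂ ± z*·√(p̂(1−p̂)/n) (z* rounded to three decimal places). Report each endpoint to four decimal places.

(0.5818, 0.6266)

p̂ = 777/1286 = 0.60420.
SE = √(p̂(1−p̂)/n) = √(0.239143/1286) = 0.013637.
For 90% confidence, z* = 1.645.
Margin = 1.645·0.013637 = 0.02243.
So the interval runs from 0.5818 to 0.6266.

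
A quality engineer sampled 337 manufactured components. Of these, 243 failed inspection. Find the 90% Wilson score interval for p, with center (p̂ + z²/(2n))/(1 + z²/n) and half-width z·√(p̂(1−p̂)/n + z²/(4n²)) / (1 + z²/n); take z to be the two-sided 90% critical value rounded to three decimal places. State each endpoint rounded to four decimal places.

p̂ = 243/337 = 0.72107; z = 1.645, so z² = 2.706025.
Denominator 1 + z²/n = 1 + 2.706025/337 = 1.008030.
Adjusted center: (0.72107 + z²/(2n))/1.008030 = 0.71931.
Radicand: p̂(1−p̂)/n + z²/(4n²) = 0.000596821 + 0.000005957 = 0.000602778.
Half-width = z·√(radicand)/denom = 1.645·0.024552/1.008030 = 0.04007.
Interval: 0.71931 ± 0.04007 → (0.6792, 0.7594).

(0.6792, 0.7594)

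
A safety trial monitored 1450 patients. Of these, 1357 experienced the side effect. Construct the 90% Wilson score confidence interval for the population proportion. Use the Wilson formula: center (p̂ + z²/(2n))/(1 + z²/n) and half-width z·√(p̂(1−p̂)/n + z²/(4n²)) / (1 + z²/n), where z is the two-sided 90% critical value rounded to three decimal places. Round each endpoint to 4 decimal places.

Here p̂ = 1357/1450 = 0.93586 and z = 1.645 (z² = 2.706025).
Denominator 1 + z²/n = 1 + 2.706025/1450 = 1.001866.
Center = (0.93586 + 0.000933)/1.001866 = 0.93505.
Radicand: p̂(1−p̂)/n + z²/(4n²) = 0.000041396 + 0.000000322 = 0.000041718.
Half-width = z·√(radicand)/denom = 1.645·0.006459/1.001866 = 0.01061.
So the interval runs from 0.9244 to 0.9457.

(0.9244, 0.9457)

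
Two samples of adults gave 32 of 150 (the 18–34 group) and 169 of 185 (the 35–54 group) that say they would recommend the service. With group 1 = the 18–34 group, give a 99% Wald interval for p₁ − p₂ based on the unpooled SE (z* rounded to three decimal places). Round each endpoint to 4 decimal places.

p̂₁ = 0.21333, p̂₂ = 0.91351, so the observed difference is -0.70018.
Unpooled SE = √(p̂₁(1−p̂₁)/n₁ + p̂₂(1−p̂₂)/n₂) = √(0.001118815 + 0.000427063) = 0.039318.
z* = 2.576 at the 99% level. Margin of error = 0.10128.
CI: -0.70018 ± 0.10128 = (-0.8015, -0.5989).

(-0.8015, -0.5989)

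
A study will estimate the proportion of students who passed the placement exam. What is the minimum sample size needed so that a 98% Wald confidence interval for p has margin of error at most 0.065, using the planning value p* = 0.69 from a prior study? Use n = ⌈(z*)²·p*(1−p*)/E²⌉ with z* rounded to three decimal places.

For 98% confidence, z* = 2.326.
p*(1−p*) = 0.2139.
(z*)²·p*(1−p*)/E² = 5.410276·0.2139/0.004225 = 273.907.
Rounding up, n = 274.

n = 274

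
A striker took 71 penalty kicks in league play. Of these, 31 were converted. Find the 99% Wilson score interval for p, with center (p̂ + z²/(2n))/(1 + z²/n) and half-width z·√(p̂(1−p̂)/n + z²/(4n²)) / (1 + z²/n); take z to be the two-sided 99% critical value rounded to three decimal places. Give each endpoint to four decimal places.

Here p̂ = 31/71 = 0.43662 and z = 2.576 (z² = 6.635776).
1 + z²/n = 1.093462.
Center = (0.43662 + 0.046731)/1.093462 = 0.44204.
Radicand: p̂(1−p̂)/n + z²/(4n²) = 0.003464548 + 0.000329090 = 0.003793638.
Half-width = 2.576·√0.003793638/1.093462 = 0.14510.
Interval: 0.44204 ± 0.14510 → (0.2969, 0.5871).

(0.2969, 0.5871)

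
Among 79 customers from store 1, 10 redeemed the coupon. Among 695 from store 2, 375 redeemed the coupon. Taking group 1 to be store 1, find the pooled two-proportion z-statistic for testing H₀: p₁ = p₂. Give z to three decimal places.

Sample proportions: p̂₁ = 10/79 = 0.12658 and p̂₂ = 375/695 = 0.53957.
Pooling: p̂ = 385/774 = 0.49742.
Pooled SE = √[0.2499933·0.01409708] ≈ 0.059365.
z = -0.41299/0.059365 = -6.957.

z = -6.957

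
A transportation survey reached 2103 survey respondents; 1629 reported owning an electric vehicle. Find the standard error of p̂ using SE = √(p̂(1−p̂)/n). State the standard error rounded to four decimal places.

SE = 0.0091

The sample proportion is 1629/2103 = 0.77461.
p̂(1−p̂) = 0.174589.
SE = √(0.174589/2103) = 0.0091.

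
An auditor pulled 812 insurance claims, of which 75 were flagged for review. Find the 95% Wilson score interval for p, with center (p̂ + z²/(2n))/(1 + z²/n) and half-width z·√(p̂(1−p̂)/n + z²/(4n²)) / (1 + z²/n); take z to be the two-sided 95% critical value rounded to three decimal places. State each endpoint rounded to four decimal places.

(0.0743, 0.1142)

Here p̂ = 75/812 = 0.09236 and z = 1.960 (z² = 3.841600).
1 + z²/n = 1.004731.
Center = (0.09236 + 0.002366)/1.004731 = 0.09428.
Radicand: p̂(1−p̂)/n + z²/(4n²) = 0.000103243 + 0.000001457 = 0.000104700.
Half-width = z·√(radicand)/denom = 1.960·0.010232/1.004731 = 0.01996.
Interval: 0.09428 ± 0.01996 → (0.0743, 0.1142).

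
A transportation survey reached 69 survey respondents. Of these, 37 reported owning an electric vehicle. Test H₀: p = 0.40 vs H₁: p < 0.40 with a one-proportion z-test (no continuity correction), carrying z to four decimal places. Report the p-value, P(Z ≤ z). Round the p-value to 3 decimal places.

Sample proportion p̂ = 37/69 = 0.53623.
Under H₀, SE = √(p₀(1−p₀)/n) = √(0.40·0.60/69) = √0.003478261 = 0.058977.
Test statistic (full precision, shown to 4 dp): z = (37/69 − 0.40)/SE₀ ≈ 2.3099.
From the standard normal, P(Z ≤ z) = 0.990.

p-value = 0.990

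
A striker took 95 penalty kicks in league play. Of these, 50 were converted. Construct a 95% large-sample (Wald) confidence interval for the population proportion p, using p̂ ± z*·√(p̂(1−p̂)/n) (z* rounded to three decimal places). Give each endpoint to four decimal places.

With x = 50 successes in n = 95, p̂ = 0.52632.
Standard error of p̂: √(0.249307/95) = √0.002624289 = 0.051228.
z* = 1.960 at the 95% level.
Margin of error: 1.960 × 0.051228 = 0.10041.
So the interval runs from 0.4259 to 0.6267.

(0.4259, 0.6267)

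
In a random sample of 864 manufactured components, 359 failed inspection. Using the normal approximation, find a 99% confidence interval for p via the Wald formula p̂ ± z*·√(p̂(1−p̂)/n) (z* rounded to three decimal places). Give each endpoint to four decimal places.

Sample proportion p̂ = 359/864 = 0.41551.
SE(p̂) = √(0.41551·0.58449/864) = 0.016766.
The 99% critical value is z* = 2.576.
Margin of error: 2.576 × 0.016766 = 0.04319.
Interval: 0.41551 ± 0.04319 → (0.3723, 0.4587).

(0.3723, 0.4587)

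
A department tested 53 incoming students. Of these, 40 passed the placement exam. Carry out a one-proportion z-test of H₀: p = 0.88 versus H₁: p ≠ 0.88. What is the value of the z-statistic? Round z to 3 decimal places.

z = -2.807

With x = 40 successes in n = 53, p̂ = 0.75472.
SE₀ = √(0.88·0.12/53) = 0.044637.
z = (0.75472 − 0.88)/0.044637 = -0.12528/0.044637 = -2.807.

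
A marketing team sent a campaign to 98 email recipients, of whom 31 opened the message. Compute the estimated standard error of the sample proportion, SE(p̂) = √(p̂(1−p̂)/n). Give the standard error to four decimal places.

SE = 0.0470

With x = 31 successes in n = 98, p̂ = 0.31633.
p̂(1−p̂) = 0.31633·0.68367 = 0.216265.
SE = √(0.216265/98) = 0.0470.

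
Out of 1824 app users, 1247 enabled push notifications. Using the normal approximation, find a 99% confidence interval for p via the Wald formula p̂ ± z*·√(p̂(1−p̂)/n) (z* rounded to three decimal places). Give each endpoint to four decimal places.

With x = 1247 successes in n = 1824, p̂ = 0.68366.
SE = √(p̂(1−p̂)/n) = √(0.216268/1824) = 0.010889.
For 99% confidence, z* = 2.576.
Margin = 2.576·0.010889 = 0.02805.
Interval: 0.68366 ± 0.02805 → (0.6556, 0.7117).

(0.6556, 0.7117)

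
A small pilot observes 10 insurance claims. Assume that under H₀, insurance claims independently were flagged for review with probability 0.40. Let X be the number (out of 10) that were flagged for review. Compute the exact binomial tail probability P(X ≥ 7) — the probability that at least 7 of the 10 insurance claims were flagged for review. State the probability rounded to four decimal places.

P = 0.0548

X ~ Binomial(n=10, p=0.40).
P(X ≥ 7) = C(10,7)·0.40^7·0.60^3 + C(10,8)·0.40^8·0.60^2 + C(10,9)·0.40^9·0.60^1 + C(10,10)·0.40^10·0.60^0.
= 0.042467 + 0.010617 + 0.001573 + 0.000105 = 0.0548.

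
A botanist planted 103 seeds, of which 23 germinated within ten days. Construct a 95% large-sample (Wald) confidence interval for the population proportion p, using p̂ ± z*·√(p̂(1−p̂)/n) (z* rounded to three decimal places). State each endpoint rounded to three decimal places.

(0.143, 0.304)

Sample proportion p̂ = 23/103 = 0.22330.
Standard error of p̂: √(0.173438/103) = √0.001683861 = 0.041035.
The 95% critical value is z* = 1.960.
Margin = 1.960·0.041035 = 0.08043.
So the interval runs from 0.143 to 0.304.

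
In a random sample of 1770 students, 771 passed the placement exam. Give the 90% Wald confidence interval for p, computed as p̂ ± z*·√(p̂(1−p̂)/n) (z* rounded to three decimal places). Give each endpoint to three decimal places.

(0.416, 0.455)

The sample proportion is 771/1770 = 0.43559.
SE(p̂) = √(0.43559·0.56441/1770) = 0.011786.
For 90% confidence, z* = 1.645.
Margin = 1.645·0.011786 = 0.01939.
CI: 0.43559 ± 0.01939 = (0.416, 0.455).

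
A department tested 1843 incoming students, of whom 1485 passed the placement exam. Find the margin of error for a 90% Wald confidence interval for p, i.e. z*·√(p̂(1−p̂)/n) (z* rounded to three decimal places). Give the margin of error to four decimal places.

Sample proportion p̂ = 1485/1843 = 0.80575.
SE = √(p̂(1−p̂)/n) = √(0.156516/1843) = 0.009215.
For 90% confidence, z* = 1.645.
Margin of error = z*·SE = 1.645 × 0.009215 = 0.0152.

ME = 0.0152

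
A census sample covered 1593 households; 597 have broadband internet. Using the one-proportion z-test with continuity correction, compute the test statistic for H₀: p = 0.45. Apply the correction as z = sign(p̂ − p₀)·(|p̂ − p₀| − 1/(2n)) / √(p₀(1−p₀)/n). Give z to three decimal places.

With x = 597 successes in n = 1593, p̂ = 0.37476. p̂ − p₀ = -0.075235.
1/(2n) = 0.000314.
Corrected numerator: |-0.075235| − 0.000314 = 0.074921.
Under H₀, SE = √(p₀(1−p₀)/n) = √(0.45·0.55/1593) = √0.000155367 = 0.012465.
z = −0.074921/0.012465 = -6.011.

z = -6.011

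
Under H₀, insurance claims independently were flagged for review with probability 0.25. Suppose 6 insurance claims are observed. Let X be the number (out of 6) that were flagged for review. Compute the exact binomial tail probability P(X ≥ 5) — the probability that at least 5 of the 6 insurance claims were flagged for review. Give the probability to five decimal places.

P = 0.00464

X ~ Binomial(n=6, p=0.25).
P(X ≥ 5) = C(6,5)·0.25^5·0.75^1 + C(6,6)·0.25^6·0.75^0.
= 0.004395 + 0.000244 = 0.00464.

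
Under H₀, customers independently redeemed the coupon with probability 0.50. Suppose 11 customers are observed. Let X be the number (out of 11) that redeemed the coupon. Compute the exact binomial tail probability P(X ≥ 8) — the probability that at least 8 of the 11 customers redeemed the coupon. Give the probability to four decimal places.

P = 0.1133

X ~ Binomial(n=11, p=0.50).
P(X ≥ 8) = C(11,8)·0.50^8·0.50^3 + C(11,9)·0.50^9·0.50^2 + C(11,10)·0.50^10·0.50^1 + C(11,11)·0.50^11·0.50^0.
= 0.080566 + 0.026855 + 0.005371 + 0.000488 = 0.1133.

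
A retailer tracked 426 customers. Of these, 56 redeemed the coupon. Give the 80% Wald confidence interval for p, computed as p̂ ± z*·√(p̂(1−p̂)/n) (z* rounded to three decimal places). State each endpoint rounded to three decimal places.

(0.110, 0.152)

With x = 56 successes in n = 426, p̂ = 0.13146.
SE(p̂) = √(0.13146·0.86854/426) = 0.016371.
z* = 1.282 at the 80% level.
Margin = 1.282·0.016371 = 0.02099.
So the interval runs from 0.110 to 0.152.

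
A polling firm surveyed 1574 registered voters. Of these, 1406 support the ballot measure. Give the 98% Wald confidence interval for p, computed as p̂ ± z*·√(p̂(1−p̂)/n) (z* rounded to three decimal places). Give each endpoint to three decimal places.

With x = 1406 successes in n = 1574, p̂ = 0.89327.
SE = √(p̂(1−p̂)/n) = √(0.095342/1574) = 0.007783.
The 98% critical value is z* = 2.326.
Margin = 2.326·0.007783 = 0.01810.
So the interval runs from 0.875 to 0.911.

(0.875, 0.911)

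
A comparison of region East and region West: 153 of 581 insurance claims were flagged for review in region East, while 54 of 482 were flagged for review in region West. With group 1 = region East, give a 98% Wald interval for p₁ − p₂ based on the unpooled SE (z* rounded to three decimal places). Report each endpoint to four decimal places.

(0.0972, 0.2054)

p̂₁ = 153/581 = 0.26334, p̂₂ = 54/482 = 0.11203; p̂₁ − p̂₂ = 0.15131.
Unpooled SE = √(p̂₁(1−p̂₁)/n₁ + p̂₂(1−p̂₂)/n₂) = √(0.000333893 + 0.000206394) = 0.023244.
For 98% confidence, z* = 2.326. Margin = 2.326·0.023244 = 0.05407.
So the interval runs from 0.0972 to 0.2054.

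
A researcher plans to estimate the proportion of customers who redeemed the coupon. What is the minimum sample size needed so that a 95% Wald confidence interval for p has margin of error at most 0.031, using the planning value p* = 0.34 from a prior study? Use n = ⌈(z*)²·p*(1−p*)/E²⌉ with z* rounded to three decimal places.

n = 898

The 95% critical value is z* = 1.960.
p*(1−p*) = 0.34·0.66 = 0.2244.
Required n before rounding: 3.841600 × 0.2244 / 0.031² = 897.040.
Rounding up, n = 898.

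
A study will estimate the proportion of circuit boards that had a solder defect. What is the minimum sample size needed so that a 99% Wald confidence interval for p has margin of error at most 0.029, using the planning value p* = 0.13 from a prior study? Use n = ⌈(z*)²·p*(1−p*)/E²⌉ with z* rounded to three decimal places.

n = 893

z* = 2.576 at the 99% level.
p*(1−p*) = 0.13·0.87 = 0.1131.
Required n before rounding: 6.635776 × 0.1131 / 0.029² = 892.397.
⌈892.397⌉ = 893.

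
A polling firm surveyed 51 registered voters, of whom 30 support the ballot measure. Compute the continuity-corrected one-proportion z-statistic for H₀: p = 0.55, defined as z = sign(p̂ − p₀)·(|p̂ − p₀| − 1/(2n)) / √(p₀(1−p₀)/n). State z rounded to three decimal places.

z = 0.408

With x = 30 successes in n = 51, p̂ = 0.58824. p̂ − p₀ = 0.038235.
Continuity correction 1/(2n) = 1/102 = 0.009804.
Corrected numerator: |0.038235| − 0.009804 = 0.028431.
Null standard error: √(0.55·0.45/51) = √0.004852941 = 0.069663.
z = +0.028431/0.069663 = 0.408.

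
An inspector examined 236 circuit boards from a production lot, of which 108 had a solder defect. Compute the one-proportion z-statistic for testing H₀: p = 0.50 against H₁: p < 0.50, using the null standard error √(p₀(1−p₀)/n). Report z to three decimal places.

The sample proportion is 108/236 = 0.45763.
SE₀ = √(0.50·0.50/236) = 0.032547.
z = (0.45763 − 0.50)/0.032547 = -0.04237/0.032547 = -1.302.

z = -1.302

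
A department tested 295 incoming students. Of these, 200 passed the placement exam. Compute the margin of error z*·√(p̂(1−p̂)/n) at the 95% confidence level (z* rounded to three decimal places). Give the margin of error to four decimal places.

ME = 0.0533

The sample proportion is 200/295 = 0.67797.
SE(p̂) = √(0.67797·0.32203/295) = 0.027205.
The 95% critical value is z* = 1.960.
ME = 1.960·0.027205 = 0.0533.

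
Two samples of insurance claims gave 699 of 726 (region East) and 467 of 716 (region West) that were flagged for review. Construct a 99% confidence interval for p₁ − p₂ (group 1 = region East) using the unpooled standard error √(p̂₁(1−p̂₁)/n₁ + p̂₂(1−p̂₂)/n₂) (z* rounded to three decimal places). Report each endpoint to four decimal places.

p̂₁ = 699/726 = 0.96281, p̂₂ = 467/716 = 0.65223; p̂₁ − p̂₂ = 0.31058.
Unpooled SE = √(p̂₁(1−p̂₁)/n₁ + p̂₂(1−p̂₂)/n₂) = √(0.000049321 + 0.000316794) = 0.019134.
For 99% confidence, z* = 2.576. Margin = 2.576·0.019134 = 0.04929.
Interval: 0.31058 ± 0.04929 → (0.2613, 0.3599).

(0.2613, 0.3599)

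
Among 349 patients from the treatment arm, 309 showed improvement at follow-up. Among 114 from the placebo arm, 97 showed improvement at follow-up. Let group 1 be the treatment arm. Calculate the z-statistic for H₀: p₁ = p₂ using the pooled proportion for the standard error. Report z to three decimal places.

z = 0.974

p̂₁ = 309/349 = 0.88539, p̂₂ = 97/114 = 0.85088.
Pooled p̂ = (309+97)/(349+114) = 406/463 = 0.87689.
Pooled SE = √[0.1079540·0.01163726] ≈ 0.035444.
z = (p̂₁ − p̂₂)/SE = (0.88539 − 0.85088)/0.035444 = 0.03451/0.035444 = 0.974.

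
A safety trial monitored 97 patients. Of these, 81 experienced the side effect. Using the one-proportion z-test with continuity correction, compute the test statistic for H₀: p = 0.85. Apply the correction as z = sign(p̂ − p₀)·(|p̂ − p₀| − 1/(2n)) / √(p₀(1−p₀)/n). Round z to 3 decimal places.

z = -0.270

Sample proportion p̂ = 81/97 = 0.83505. p̂ − p₀ = -0.014948.
1/(2n) = 0.005155.
Corrected numerator: |-0.014948| − 0.005155 = 0.009793.
Null standard error: √(0.85·0.15/97) = √0.001314433 = 0.036255.
z = −0.009793/0.036255 = -0.270.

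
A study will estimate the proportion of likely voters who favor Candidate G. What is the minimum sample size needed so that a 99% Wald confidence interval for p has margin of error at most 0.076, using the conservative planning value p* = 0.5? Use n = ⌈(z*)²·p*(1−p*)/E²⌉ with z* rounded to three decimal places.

The 99% critical value is z* = 2.576.
p*(1−p*) = 0.2500.
Required n before rounding: 6.635776 × 0.2500 / 0.076² = 287.213.
⌈287.213⌉ = 288.

n = 288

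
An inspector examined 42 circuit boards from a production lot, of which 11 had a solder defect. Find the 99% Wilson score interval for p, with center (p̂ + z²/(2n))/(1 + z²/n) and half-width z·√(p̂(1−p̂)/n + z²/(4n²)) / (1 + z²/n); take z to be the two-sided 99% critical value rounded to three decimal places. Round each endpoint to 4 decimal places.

p̂ = 11/42 = 0.26190; z = 2.576, so z² = 6.635776.
1 + z²/n = 1.157995.
Center = (0.26190 + 0.078997)/1.157995 = 0.29439.
Radicand: p̂(1−p̂)/n + z²/(4n²) = 0.004602635 + 0.000940444 = 0.005543079.
Half-width = 2.576·√0.005543079/1.157995 = 0.16562.
So the interval runs from 0.1288 to 0.4600.

(0.1288, 0.4600)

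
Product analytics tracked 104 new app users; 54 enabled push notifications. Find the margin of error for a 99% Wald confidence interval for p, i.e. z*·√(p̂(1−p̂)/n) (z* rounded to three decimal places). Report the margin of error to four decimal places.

ME = 0.1262

With x = 54 successes in n = 104, p̂ = 0.51923.
SE = √(p̂(1−p̂)/n) = √(0.249630/104) = 0.048993.
z* = 2.576 at the 99% level.
ME = 2.576·0.048993 = 0.1262.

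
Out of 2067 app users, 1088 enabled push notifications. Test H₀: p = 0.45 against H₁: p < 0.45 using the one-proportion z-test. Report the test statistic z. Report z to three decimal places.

Sample proportion p̂ = 1088/2067 = 0.52637.
SE₀ = √(0.45·0.55/2067) = 0.010943.
Test statistic: z = 0.07637/0.010943 = 6.979.

z = 6.979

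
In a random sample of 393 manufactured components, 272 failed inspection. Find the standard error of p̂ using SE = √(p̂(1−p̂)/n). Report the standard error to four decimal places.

With x = 272 successes in n = 393, p̂ = 0.69211.
p̂(1−p̂) = 0.213094.
SE = √(0.213094/393) = √0.000542224 = 0.0233.

SE = 0.0233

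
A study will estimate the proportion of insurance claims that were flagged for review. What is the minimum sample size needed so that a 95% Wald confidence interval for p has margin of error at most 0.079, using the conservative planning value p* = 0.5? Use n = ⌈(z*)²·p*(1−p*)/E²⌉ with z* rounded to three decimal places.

n = 154

The 95% critical value is z* = 1.960.
p*(1−p*) = 0.2500.
Required n before rounding: 3.841600 × 0.2500 / 0.079² = 153.886.
⌈153.886⌉ = 154.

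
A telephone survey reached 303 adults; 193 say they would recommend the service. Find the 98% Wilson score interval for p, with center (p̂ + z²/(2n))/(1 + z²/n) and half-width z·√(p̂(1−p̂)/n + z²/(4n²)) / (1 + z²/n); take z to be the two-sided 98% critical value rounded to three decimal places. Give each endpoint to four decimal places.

p̂ = 193/303 = 0.63696; z = 2.326, so z² = 5.410276.
1 + z²/n = 1.017856.
Adjusted center: (0.63696 + z²/(2n))/1.017856 = 0.63456.
Radicand: p̂(1−p̂)/n + z²/(4n²) = 0.000763171 + 0.000014732 = 0.000777903.
Half-width = 2.326·√0.000777903/1.017856 = 0.06374.
CI: 0.63456 ± 0.06374 = (0.5708, 0.6983).

(0.5708, 0.6983)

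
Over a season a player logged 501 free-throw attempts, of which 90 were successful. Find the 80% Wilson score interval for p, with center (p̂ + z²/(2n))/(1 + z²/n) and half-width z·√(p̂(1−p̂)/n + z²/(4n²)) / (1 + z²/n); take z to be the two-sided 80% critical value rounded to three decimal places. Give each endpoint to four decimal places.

Here p̂ = 90/501 = 0.17964 and z = 1.282 (z² = 1.643524).
Denominator 1 + z²/n = 1 + 1.643524/501 = 1.003280.
Center = (0.17964 + 0.001640)/1.003280 = 0.18069.
Radicand: p̂(1−p̂)/n + z²/(4n²) = 0.000294152 + 0.000001637 = 0.000295789.
Half-width = z·√(radicand)/denom = 1.282·0.017199/1.003280 = 0.02198.
So the interval runs from 0.1587 to 0.2027.

(0.1587, 0.2027)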